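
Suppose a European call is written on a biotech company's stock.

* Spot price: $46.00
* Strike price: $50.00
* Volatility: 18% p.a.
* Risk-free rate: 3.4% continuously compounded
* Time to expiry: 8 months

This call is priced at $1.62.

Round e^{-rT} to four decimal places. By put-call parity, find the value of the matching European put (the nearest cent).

$4.50

exp(−rT) = exp(−0.034·0.6667) = 0.9776
Put-call parity: C − P = S − K·e^(−rT) = 46 − 50·0.9776 = 46 − 48.8800 = -2.8800
P = C − (C − P) = 1.62 − (-2.8800) = 4.5000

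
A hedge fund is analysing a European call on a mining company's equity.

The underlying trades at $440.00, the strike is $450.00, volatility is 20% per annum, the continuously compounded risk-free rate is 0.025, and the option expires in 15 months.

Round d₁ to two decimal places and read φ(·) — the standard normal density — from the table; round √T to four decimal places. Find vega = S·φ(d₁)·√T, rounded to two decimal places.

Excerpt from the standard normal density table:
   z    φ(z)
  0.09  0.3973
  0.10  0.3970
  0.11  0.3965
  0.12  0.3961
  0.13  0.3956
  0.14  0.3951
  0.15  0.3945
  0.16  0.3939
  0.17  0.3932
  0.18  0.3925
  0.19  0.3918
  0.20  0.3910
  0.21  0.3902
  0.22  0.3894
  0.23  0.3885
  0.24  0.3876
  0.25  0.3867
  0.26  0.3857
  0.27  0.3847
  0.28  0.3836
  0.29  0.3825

194.06

T = 1.25;  σ√T = 0.2236
d₁ = [ln(440/450) + (0.025 + 0.2²/2)·1.25] / 0.2236 = [-0.0225 + 0.0563] / 0.2236 = 0.1511 ⇒ 0.15
√T = √1.25 = 1.1180
φ(d₁) = φ(0.15) = 0.3945
vega = S·φ(d₁)·√T = 440·0.3945·1.1180 = 194.0624
(Call and put vega coincide under Black-Scholes.)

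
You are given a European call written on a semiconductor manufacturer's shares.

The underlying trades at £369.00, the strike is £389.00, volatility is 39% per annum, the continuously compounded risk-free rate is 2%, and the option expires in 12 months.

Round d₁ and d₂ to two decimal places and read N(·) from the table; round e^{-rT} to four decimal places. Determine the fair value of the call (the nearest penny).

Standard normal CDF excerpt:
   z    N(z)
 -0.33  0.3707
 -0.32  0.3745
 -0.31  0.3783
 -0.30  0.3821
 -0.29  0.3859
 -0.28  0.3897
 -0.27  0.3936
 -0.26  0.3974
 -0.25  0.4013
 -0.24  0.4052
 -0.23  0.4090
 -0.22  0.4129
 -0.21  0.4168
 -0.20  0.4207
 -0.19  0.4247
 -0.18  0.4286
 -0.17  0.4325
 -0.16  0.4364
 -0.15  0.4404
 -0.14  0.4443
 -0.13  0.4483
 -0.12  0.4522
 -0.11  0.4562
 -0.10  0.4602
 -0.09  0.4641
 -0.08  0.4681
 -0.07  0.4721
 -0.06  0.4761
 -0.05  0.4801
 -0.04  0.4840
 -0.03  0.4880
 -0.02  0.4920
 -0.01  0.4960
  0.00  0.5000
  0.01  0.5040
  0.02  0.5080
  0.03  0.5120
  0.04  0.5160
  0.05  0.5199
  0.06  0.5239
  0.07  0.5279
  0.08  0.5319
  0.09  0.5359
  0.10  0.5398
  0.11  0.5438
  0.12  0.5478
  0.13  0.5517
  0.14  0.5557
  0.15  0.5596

£52.07

T = 1;  σ√T = 0.3900
d₁ = [ln(369/389) + (0.02 + 0.39²/2)·1] / 0.3900 = [-0.0528 + 0.0961] / 0.3900 = 0.1109 ≈ 0.11
d₂ = d₁ − σ√T = 0.1109 − 0.3900 = -0.2791 ≈ -0.28
exp(−rT) = exp(−0.02·1) = 0.9802
N(d₁) = N(0.11) = 0.5438;  N(d₂) = N(-0.28) = 0.3897
C = 369·0.5438 − 389·0.9802·0.3897 = 200.6622 − 148.5918 = 52.0704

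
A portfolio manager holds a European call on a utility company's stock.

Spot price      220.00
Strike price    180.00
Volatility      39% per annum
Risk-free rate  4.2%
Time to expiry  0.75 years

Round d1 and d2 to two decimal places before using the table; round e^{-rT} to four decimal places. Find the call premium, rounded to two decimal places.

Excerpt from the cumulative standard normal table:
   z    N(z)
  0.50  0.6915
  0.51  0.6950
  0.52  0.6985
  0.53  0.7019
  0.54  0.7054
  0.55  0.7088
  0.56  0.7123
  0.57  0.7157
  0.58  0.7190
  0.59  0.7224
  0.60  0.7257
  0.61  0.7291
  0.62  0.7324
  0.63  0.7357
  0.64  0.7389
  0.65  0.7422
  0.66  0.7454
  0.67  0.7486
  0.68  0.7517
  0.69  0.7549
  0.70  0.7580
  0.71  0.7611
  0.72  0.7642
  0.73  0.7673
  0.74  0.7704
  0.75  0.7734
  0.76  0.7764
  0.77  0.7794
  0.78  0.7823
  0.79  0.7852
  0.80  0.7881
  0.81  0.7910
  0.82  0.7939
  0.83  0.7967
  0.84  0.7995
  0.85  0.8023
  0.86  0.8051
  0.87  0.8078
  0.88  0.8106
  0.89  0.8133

55.29

σ√T = 0.39 × 0.8660 = 0.3377
d₁ = [ln(220/180) + (0.042 + 0.39²/2)·0.75] / 0.3377 = [0.2007 + 0.0885] / 0.3377 = 0.8563 → 0.86
d₂ = d₁ − σ√T = 0.8563 − 0.3377 = 0.5185 → 0.52
exp(−rT) = exp(−0.042·0.75) = 0.9690
C = 220·N(0.86) − 180·0.9690·N(0.52) = 220·0.8051 − 180·0.9690·0.6985 = 177.1220 − 121.8324 = 55.2896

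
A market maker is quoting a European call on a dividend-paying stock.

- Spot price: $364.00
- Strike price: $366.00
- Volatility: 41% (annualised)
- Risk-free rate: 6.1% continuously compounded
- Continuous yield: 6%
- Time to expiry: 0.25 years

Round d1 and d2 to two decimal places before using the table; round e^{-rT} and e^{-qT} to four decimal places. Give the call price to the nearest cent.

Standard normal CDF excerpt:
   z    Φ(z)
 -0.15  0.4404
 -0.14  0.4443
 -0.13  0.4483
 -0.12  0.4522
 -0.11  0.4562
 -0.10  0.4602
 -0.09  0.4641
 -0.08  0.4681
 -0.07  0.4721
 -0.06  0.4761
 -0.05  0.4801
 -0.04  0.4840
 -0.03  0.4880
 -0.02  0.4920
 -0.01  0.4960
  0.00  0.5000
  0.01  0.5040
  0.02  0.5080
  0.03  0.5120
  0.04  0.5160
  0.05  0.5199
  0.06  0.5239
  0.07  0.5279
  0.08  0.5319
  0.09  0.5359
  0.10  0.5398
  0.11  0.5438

$29.13

σ√T = 0.41 × 0.5000 = 0.2050
d₁ = [ln(364/366) + (0.061 − 0.06 + ½·0.41²)·0.25] / (σ√T) = (-0.0055 + 0.0213) / 0.2050 = 0.0770 ⇒ 0.08
d₂ = 0.0770 − 0.2050 = -0.1280 ⇒ -0.13
exp(−qT) = exp(−0.06·0.25) = 0.9851;  exp(−rT) = exp(−0.061·0.25) = 0.9849
N(d₁) = N(0.08) = 0.5319;  N(d₂) = N(-0.13) = 0.4483
C = 364·0.9851·0.5319 − 366·0.9849·0.4483 = 190.7268 − 161.6002 = 29.1266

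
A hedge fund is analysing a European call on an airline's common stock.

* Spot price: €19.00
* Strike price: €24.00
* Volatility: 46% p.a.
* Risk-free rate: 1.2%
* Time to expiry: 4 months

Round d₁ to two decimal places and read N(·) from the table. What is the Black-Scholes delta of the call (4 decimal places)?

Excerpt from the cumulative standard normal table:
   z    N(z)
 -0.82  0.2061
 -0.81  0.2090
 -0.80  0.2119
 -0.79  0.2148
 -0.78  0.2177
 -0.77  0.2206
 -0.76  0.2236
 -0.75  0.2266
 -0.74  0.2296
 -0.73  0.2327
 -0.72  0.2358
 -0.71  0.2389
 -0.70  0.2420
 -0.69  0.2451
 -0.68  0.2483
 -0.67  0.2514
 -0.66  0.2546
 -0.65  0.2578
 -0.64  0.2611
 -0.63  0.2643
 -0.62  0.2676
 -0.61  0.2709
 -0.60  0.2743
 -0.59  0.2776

0.2327

σ√T = 0.46 × 0.5774 = 0.2656
d₁ = [ln(19/24) + (0.012 + 0.46²/2)·0.3333] / 0.2656 = [-0.2336 + 0.0393] / 0.2656 = -0.7318 ≈ -0.73
N(d₁) = N(-0.73) = 0.2327
Δ_call = N(d₁) = 0.2327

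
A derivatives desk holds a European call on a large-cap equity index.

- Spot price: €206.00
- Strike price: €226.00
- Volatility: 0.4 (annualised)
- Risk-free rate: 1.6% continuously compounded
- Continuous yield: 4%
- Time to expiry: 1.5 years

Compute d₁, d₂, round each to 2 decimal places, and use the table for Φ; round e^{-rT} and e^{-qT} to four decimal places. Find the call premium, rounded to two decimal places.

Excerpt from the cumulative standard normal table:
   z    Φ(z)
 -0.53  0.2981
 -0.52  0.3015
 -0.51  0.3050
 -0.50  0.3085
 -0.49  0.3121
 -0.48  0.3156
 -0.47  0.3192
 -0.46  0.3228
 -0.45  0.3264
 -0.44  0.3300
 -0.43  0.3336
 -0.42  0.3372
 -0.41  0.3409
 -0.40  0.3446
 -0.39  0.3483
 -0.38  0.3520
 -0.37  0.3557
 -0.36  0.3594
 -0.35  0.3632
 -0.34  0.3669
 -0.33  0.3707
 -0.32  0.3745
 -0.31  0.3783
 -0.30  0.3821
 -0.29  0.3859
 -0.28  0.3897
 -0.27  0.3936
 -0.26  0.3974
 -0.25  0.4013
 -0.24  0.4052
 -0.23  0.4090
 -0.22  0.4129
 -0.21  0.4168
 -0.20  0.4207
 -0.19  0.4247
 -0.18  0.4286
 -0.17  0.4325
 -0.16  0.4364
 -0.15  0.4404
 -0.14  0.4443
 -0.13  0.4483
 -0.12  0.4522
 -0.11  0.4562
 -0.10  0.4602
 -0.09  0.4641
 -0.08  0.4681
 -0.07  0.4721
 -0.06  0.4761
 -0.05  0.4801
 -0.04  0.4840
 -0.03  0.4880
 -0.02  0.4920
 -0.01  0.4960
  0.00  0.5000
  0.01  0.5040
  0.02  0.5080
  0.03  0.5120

€28.16

σ√T = 0.4·√1.5 = 0.4899
d₁ = [ln(206/226) + (0.016 − 0.04 + 0.4²/2)·1.5] / 0.4899 = [-0.0927 + 0.0840] / 0.4899 = -0.0177 ≈ -0.02
d₂ = d₁ − σ√T = -0.0177 − 0.4899 = -0.5076 ≈ -0.51
e^(−qT) = e^(−0.04·1.5) = 0.9418;  e^(−rT) = e^(−0.016·1.5) = 0.9763
C = 206·0.9418·N(-0.02) − 226·0.9763·N(-0.51) = 206·0.9418·0.4920 − 226·0.9763·0.3050 = 95.4533 − 67.2964 = 28.1570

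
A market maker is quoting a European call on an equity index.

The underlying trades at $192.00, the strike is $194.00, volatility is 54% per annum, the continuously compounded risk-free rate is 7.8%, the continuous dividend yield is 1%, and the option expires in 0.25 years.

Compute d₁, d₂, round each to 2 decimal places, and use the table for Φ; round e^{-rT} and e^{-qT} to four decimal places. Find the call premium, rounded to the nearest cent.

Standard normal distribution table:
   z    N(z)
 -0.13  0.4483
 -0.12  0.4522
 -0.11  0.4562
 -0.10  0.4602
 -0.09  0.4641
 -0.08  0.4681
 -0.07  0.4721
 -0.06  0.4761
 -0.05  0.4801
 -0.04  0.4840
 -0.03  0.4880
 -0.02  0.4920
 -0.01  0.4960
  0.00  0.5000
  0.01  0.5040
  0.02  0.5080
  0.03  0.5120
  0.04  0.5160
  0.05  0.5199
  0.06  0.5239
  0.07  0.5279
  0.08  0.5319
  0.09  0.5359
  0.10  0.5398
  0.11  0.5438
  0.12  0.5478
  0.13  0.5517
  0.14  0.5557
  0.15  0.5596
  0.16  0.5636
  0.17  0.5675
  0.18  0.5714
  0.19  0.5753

σ√T = 0.54 × 0.5000 = 0.2700
d₁ = [ln(192/194) + (0.078 − 0.01 + 0.54²/2)·0.25] / 0.2700 = [-0.0104 + 0.0535] / 0.2700 = 0.1596 ≈ 0.16
d₂ = d₁ − σ√T = 0.1596 − 0.2700 = -0.1104 ≈ -0.11
e^(−qT) = e^(−0.01·0.25) = 0.9975;  e^(−rT) = e^(−0.078·0.25) = 0.9807
C = 192·0.9975·N(0.16) − 194·0.9807·N(-0.11) = 192·0.9975·0.5636 − 194·0.9807·0.4562 = 107.9407 − 86.7947 = 21.1460

$21.15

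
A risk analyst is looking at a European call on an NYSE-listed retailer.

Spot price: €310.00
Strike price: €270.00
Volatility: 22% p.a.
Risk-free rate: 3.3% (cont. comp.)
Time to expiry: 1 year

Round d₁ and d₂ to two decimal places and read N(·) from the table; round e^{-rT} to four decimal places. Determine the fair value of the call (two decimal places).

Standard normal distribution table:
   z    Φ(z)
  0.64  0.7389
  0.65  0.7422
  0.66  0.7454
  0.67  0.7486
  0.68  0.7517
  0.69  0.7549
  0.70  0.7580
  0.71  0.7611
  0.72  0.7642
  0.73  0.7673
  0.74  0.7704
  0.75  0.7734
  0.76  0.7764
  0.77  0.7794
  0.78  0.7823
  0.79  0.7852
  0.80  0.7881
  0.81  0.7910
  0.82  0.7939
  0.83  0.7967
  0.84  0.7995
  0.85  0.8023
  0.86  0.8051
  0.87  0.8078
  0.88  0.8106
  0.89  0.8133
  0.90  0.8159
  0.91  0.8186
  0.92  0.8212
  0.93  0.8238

€56.57

T = 1;  σ√T = 0.2200
d₁ = [ln(310/270) + (0.033 + ½·0.22²)·1] / (σ√T) = (0.1382 + 0.0572) / 0.2200 = 0.8880 → 0.89
d₂ = 0.8880 − 0.2200 = 0.6680 → 0.67
e^(−rT) = e^(−0.033·1) = 0.9675
C = 310·N(0.89) − 270·0.9675·N(0.67) = 310·0.8133 − 270·0.9675·0.7486 = 252.1230 − 195.5530 = 56.5700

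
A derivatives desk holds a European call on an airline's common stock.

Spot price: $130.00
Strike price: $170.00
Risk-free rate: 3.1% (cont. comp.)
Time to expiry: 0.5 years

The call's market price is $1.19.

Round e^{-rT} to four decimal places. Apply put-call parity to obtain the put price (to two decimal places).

$38.57

e^(−rT) = e^(−0.031·0.5) = 0.9846
Put-call parity: C − P = S − K·e^(−rT) = 130 − 170·0.9846 = 130 − 167.3820 = -37.3820
P = C − (C − P) = 1.19 − (-37.3820) = 38.5720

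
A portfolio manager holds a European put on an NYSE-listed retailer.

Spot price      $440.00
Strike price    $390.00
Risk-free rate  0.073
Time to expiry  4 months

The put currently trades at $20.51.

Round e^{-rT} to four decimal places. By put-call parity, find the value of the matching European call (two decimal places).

$79.87

e^(−rT) = e^(−0.073·0.3333) = 0.9760
Put-call parity: C − P = S − K·e^(−rT) = 440 − 390·0.9760 = 440 − 380.6400 = 59.3600
C = P + (C − P) = 20.51 + (59.3600) = 79.8700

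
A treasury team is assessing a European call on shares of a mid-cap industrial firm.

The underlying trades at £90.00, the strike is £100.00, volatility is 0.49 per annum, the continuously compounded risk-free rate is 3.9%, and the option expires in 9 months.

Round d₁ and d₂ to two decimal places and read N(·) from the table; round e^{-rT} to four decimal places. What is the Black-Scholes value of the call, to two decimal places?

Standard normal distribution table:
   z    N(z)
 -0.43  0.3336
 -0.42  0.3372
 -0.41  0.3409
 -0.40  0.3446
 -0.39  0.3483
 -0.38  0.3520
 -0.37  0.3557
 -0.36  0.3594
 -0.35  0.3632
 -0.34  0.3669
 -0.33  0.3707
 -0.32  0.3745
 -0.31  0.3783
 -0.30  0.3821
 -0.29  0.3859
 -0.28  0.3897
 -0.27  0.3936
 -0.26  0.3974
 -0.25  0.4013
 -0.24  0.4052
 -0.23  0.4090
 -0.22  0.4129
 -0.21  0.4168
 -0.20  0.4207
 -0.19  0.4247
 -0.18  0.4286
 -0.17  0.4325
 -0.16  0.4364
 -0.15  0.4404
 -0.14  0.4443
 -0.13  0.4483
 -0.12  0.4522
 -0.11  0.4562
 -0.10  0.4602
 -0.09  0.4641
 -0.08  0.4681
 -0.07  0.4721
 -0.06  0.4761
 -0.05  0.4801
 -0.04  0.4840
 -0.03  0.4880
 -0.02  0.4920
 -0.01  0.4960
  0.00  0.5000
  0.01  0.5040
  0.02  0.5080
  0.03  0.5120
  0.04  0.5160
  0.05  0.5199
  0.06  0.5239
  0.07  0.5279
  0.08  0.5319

£12.25

σ√T = 0.49 × 0.8660 = 0.4244
d₁ = [ln(90/100) + (0.039 + 0.49²/2)·0.75] / 0.4244 = [-0.1054 + 0.1193] / 0.4244 = 0.0328 ⇒ 0.03
d₂ = d₁ − σ√T = 0.0328 − 0.4244 = -0.3915 ⇒ -0.39
exp(−rT) = exp(−0.039·0.75) = 0.9712
N(d₁) = N(0.03) = 0.5120;  N(d₂) = N(-0.39) = 0.3483
C = 90·0.5120 − 100·0.9712·0.3483 = 46.0800 − 33.8269 = 12.2531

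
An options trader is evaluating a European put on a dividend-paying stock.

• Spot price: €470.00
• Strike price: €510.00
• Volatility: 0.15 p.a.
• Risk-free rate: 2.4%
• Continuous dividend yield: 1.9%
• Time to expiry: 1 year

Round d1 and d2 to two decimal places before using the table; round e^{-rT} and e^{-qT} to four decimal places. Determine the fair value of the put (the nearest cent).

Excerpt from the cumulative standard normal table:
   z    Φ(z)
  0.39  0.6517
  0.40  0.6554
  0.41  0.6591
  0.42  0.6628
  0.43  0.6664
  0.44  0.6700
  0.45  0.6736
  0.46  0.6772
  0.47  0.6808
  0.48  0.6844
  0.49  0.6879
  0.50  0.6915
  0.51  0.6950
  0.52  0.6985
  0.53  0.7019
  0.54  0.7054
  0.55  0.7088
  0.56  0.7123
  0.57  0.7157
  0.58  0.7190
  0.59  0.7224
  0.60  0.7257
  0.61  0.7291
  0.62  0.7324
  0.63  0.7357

σ√T = 0.15 × 1.0000 = 0.1500
d₁ = [ln(470/510) + (0.024 − 0.019 + ½·0.15²)·1] / (σ√T) = (-0.0817 + 0.0163) / 0.1500 = -0.4362 ≈ -0.44
d₂ = -0.4362 − 0.1500 = -0.5862 ≈ -0.59
exp(−qT) = exp(−0.019·1) = 0.9812;  exp(−rT) = exp(−0.024·1) = 0.9763
P = 510·0.9763·N(0.59) − 470·0.9812·N(0.44) = 510·0.9763·0.7224 − 470·0.9812·0.6700 = 359.6924 − 308.9799 = 50.7125

€50.71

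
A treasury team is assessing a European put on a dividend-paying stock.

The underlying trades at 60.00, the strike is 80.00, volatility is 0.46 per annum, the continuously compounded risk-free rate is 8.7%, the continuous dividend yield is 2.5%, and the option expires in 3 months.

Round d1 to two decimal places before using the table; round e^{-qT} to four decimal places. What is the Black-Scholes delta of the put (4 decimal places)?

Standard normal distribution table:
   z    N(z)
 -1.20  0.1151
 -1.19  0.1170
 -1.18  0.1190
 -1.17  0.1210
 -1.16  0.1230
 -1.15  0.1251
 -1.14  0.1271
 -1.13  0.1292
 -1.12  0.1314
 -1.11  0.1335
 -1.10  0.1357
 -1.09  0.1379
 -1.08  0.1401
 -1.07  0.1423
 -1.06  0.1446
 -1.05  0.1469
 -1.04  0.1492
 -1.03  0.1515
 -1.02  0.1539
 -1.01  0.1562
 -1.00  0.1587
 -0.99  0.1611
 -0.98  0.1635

-0.8524

σ√T = 0.46 × 0.5000 = 0.2300
ln(S/K) + (r − q + σ²/2)T = ln(60/80) + (0.087 − 0.025 + 0.46²/2)·0.25 = -0.2877 + 0.0420 = -0.2457
d₁ = -0.2457 / 0.2300 = -1.0684 which rounds to -1.07
N(d₁) = N(-1.07) = 0.1423
Δ_put = exp(−qT)·(N(d₁) − 1) = 0.9938·(0.1423 − 1) = -0.8524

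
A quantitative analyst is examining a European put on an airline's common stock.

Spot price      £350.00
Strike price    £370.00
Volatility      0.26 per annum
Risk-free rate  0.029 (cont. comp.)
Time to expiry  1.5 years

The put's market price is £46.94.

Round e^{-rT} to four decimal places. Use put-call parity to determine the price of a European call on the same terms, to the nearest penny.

£42.70

exp(−rT) = exp(−0.029·1.5) = 0.9574
Put-call parity: C − P = S − K·e^(−rT) = 350 − 370·0.9574 = 350 − 354.2380 = -4.2380
C = P + (C − P) = 46.94 + (-4.2380) = 42.7020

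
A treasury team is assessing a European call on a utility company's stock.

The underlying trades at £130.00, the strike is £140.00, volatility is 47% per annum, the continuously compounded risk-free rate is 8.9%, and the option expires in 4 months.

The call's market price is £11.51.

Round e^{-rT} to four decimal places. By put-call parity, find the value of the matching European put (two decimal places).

£17.42

e^(−rT) = e^(−0.089·0.3333) = 0.9708
Put-call parity: C − P = S − K·e^(−rT) = 130 − 140·0.9708 = 130 − 135.9120 = -5.9120
P = C − (C − P) = 11.51 − (-5.9120) = 17.4220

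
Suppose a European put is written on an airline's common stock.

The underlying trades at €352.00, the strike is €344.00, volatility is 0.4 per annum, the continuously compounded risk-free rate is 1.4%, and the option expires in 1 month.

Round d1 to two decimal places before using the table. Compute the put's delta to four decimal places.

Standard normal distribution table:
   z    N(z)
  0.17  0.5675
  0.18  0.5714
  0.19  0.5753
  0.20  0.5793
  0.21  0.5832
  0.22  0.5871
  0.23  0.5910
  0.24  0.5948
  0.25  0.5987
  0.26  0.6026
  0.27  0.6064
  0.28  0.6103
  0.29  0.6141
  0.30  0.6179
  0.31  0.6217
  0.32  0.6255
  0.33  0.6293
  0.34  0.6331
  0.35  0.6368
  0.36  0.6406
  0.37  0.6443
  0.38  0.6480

σ√T = 0.4·√0.08333 = 0.1155
d₁ = [ln(352/344) + (0.014 + 0.4²/2)·0.08333] / 0.1155 = [0.0230 + 0.0078] / 0.1155 = 0.2669 ≈ 0.27
N(d₁) = N(0.27) = 0.6064
Δ_put = N(d₁) − 1 = 0.6064 − 1 = -0.3936

-0.3936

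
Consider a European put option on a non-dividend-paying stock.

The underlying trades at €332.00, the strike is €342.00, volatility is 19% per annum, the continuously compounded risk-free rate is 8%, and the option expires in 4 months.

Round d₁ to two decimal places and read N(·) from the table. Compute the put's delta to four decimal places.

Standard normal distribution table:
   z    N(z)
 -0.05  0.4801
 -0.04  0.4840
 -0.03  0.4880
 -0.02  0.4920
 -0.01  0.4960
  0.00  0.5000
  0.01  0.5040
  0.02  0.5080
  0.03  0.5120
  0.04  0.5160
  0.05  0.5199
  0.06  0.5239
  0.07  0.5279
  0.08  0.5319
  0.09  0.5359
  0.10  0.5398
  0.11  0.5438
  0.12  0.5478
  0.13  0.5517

σ√T = 0.19·√0.3333 = 0.1097
d₁ = [ln(332/342) + (0.08 + ½·0.19²)·0.3333] / (σ√T) = (-0.0297 + 0.0327) / 0.1097 = 0.0274 ⇒ 0.03
N(d₁) = N(0.03) = 0.5120
Δ_put = N(d₁) − 1 = 0.5120 − 1 = -0.4880

-0.4880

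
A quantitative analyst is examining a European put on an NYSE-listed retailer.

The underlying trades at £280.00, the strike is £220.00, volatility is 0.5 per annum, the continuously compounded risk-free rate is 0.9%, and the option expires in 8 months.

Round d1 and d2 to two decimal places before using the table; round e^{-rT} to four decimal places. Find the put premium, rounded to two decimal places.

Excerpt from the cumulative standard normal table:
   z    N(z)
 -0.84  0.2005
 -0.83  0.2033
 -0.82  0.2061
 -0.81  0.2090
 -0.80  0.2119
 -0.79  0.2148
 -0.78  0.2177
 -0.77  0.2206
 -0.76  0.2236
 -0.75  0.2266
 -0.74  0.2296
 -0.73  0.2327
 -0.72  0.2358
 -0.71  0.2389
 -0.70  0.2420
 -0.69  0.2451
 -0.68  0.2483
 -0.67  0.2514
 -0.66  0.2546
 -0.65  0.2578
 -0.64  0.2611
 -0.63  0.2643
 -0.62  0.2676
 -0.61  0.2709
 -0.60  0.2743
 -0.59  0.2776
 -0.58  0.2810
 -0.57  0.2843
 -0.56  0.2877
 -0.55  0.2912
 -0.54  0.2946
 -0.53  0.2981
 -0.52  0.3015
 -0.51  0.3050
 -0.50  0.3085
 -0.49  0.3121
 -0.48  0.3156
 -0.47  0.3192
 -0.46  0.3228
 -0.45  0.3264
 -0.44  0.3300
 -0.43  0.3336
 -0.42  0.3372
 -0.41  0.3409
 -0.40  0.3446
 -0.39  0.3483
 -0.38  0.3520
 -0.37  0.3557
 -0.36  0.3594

£16.84

T = 0.6667;  σ√T = 0.4082
d₁ = [ln(280/220) + (0.009 + ½·0.5²)·0.6667] / (σ√T) = (0.2412 + 0.0893) / 0.4082 = 0.8095 ⇒ 0.81
d₂ = 0.8095 − 0.4082 = 0.4013 ⇒ 0.40
e^(−rT) = e^(−0.009·0.6667) = 0.9940
N(−d₂) = N(-0.40) = 0.3446;  N(−d₁) = N(-0.81) = 0.2090
P = 220·0.9940·0.3446 − 280·0.2090 = 75.3571 − 58.5200 = 16.8371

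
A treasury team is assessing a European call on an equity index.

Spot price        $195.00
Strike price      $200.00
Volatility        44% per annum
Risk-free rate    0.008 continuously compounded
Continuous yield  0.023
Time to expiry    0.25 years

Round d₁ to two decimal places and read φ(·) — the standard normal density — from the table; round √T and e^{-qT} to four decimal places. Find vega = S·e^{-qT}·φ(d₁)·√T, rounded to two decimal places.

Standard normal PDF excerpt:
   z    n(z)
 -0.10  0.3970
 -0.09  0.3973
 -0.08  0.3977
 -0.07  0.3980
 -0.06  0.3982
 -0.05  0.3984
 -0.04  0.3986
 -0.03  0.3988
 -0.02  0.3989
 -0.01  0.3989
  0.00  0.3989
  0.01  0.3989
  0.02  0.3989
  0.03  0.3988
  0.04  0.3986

σ√T = 0.44·√0.25 = 0.2200
ln(S/K) + (r − q + σ²/2)T = ln(195/200) + (0.008 − 0.023 + 0.44²/2)·0.25 = -0.0253 + 0.0204 = -0.0049
d₁ = -0.0049 / 0.2200 = -0.0221 ≈ -0.02
√T = √0.25 = 0.5000
φ(d₁) = φ(-0.02) = 0.3989
e^(−qT) = e^(−0.023·0.25) = 0.9943
vega = S·e^(−qT)·φ(d₁)·√T = 195·0.9943·0.3989·0.5000 = 38.6711

38.67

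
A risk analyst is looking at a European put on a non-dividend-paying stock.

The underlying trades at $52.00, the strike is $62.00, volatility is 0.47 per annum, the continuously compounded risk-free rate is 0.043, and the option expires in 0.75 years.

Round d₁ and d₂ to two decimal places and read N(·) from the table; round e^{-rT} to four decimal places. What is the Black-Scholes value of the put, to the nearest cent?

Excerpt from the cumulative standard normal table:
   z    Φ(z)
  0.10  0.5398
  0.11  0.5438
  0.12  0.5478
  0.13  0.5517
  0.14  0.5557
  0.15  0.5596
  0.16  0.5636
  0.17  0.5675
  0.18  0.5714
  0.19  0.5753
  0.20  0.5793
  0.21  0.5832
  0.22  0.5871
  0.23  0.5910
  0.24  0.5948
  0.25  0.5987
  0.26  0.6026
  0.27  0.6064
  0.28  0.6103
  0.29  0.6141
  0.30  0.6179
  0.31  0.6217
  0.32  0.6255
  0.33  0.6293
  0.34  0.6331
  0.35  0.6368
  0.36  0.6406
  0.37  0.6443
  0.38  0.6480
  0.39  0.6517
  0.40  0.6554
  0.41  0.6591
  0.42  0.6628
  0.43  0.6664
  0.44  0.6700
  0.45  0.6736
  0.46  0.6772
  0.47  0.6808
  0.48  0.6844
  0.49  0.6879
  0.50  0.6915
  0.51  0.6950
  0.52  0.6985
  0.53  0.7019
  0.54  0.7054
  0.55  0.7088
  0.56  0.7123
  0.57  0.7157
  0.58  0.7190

$13.66

T = 0.75;  σ√T = 0.4070
d₁ = [ln(52/62) + (0.043 + 0.47²/2)·0.75] / 0.4070 = [-0.1759 + 0.1151] / 0.4070 = -0.1494 ⇒ -0.15
d₂ = d₁ − σ√T = -0.1494 − 0.4070 = -0.5564 ⇒ -0.56
e^(−rT) = e^(−0.043·0.75) = 0.9683
P = 62·0.9683·N(0.56) − 52·N(0.15) = 62·0.9683·0.7123 − 52·0.5596 = 42.7626 − 29.0992 = 13.6634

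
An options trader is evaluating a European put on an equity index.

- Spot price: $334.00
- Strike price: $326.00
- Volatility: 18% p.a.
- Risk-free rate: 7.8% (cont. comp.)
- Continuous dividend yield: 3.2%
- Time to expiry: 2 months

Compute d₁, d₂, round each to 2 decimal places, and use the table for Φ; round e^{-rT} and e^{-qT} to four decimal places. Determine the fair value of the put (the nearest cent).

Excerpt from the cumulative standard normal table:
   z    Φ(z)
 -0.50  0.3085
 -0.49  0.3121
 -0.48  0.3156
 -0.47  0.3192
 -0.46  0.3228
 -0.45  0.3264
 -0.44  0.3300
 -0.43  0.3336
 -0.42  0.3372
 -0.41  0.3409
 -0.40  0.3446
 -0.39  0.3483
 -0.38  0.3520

σ√T = 0.18·√0.1667 = 0.0735
d₁ = [ln(334/326) + (0.078 − 0.032 + 0.18²/2)·0.1667] / 0.0735 = [0.0242 + 0.0104] / 0.0735 = 0.4710 which rounds to 0.47
d₂ = d₁ − σ√T = 0.4710 − 0.0735 = 0.3975 which rounds to 0.40
exp(−qT) = exp(−0.032·0.1667) = 0.9947;  exp(−rT) = exp(−0.078·0.1667) = 0.9871
P = 326·0.9871·N(-0.40) − 334·0.9947·N(-0.47) = 326·0.9871·0.3446 − 334·0.9947·0.3192 = 110.8904 − 106.0478 = 4.8427

$4.84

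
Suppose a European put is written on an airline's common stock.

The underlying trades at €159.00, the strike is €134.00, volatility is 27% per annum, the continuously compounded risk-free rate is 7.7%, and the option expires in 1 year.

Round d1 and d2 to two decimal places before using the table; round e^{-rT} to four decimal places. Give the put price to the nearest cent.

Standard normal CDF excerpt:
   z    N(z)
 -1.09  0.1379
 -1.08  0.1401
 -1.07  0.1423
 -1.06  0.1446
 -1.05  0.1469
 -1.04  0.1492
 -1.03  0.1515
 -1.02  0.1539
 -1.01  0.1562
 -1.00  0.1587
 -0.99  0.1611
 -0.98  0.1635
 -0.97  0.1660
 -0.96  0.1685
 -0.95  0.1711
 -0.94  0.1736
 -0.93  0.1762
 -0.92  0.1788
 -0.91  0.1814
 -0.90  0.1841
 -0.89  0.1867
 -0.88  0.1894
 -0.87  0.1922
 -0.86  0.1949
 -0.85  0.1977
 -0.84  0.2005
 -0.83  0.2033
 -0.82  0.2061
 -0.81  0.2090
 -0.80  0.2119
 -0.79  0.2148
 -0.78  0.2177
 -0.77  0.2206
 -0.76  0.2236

T = 1;  σ√T = 0.2700
ln(S/K) + (r + σ²/2)T = ln(159/134) + (0.077 + 0.27²/2)·1 = 0.1711 + 0.1134 = 0.2845
d₁ = 0.2845 / 0.2700 = 1.0538 → 1.05
d₂ = d₁ − σ√T = 1.0538 − 0.2700 = 0.7838 → 0.78
exp(−rT) = exp(−0.077·1) = 0.9259
N(−d₂) = N(-0.78) = 0.2177;  N(−d₁) = N(-1.05) = 0.1469
P = 134·0.9259·0.2177 − 159·0.1469 = 27.0102 − 23.3571 = 3.6531

€3.65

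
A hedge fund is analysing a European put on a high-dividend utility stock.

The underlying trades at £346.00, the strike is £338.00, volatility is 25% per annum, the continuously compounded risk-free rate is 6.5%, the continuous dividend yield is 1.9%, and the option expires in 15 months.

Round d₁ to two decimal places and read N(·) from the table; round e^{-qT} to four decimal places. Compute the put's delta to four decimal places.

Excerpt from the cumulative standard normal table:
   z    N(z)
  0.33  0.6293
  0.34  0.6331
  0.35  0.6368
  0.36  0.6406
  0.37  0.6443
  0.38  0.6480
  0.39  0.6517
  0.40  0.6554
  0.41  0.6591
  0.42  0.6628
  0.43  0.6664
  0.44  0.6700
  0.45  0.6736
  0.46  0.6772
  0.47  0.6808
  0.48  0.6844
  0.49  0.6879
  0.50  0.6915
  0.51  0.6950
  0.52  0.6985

T = 1.25;  σ√T = 0.2795
ln(S/K) + (r − q + σ²/2)T = ln(346/338) + (0.065 − 0.019 + 0.25²/2)·1.25 = 0.0234 + 0.0966 = 0.1200
d₁ = 0.1200 / 0.2795 = 0.4292 ≈ 0.43
N(d₁) = N(0.43) = 0.6664
Δ_put = e^(−qT)·(N(d₁) − 1) = 0.9765·(0.6664 − 1) = -0.3258

-0.3258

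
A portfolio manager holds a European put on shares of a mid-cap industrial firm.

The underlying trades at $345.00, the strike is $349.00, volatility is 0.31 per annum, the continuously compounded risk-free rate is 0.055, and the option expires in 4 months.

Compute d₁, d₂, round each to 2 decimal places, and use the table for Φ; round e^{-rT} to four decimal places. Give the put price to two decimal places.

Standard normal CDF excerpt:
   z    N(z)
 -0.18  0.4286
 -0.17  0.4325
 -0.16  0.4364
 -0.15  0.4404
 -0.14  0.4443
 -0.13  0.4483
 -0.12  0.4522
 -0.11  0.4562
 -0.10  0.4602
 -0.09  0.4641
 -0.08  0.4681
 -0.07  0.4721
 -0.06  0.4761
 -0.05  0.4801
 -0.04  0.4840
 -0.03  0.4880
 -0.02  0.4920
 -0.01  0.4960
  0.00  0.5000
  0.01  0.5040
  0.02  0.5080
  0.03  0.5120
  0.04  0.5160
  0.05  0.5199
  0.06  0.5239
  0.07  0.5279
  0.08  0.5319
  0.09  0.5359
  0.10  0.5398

$23.48

σ√T = 0.31·√0.3333 = 0.1790
ln(S/K) + (r + σ²/2)T = ln(345/349) + (0.055 + 0.31²/2)·0.3333 = -0.0115 + 0.0343 = 0.0228
d₁ = 0.0228 / 0.1790 = 0.1275 which rounds to 0.13
d₂ = d₁ − σ√T = 0.1275 − 0.1790 = -0.0515 which rounds to -0.05
e^(−rT) = e^(−0.055·0.3333) = 0.9818
N(−d₂) = N(0.05) = 0.5199;  N(−d₁) = N(-0.13) = 0.4483
P = 349·0.9818·0.5199 − 345·0.4483 = 178.1428 − 154.6635 = 23.4793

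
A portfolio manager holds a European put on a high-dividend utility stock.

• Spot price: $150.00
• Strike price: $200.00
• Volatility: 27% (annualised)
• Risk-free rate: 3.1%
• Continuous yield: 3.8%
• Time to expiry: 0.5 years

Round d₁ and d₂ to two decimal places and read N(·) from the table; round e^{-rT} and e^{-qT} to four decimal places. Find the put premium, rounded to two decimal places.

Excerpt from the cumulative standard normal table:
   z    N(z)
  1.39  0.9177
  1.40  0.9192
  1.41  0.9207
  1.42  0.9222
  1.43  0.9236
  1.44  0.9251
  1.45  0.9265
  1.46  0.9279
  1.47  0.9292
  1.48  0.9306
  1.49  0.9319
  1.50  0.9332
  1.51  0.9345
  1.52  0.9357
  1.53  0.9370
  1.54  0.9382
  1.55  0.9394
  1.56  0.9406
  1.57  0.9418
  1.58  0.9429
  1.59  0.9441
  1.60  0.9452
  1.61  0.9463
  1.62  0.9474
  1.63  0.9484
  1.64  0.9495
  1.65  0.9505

σ√T = 0.27·√0.5 = 0.1909
d₁ = [ln(150/200) + (0.031 − 0.038 + 0.27²/2)·0.5] / 0.1909 = [-0.2877 + 0.0147] / 0.1909 = -1.4297 ⇒ -1.43
d₂ = d₁ − σ√T = -1.4297 − 0.1909 = -1.6206 ⇒ -1.62
e^(−qT) = e^(−0.038·0.5) = 0.9812;  e^(−rT) = e^(−0.031·0.5) = 0.9846
P = 200·0.9846·N(1.62) − 150·0.9812·N(1.43) = 200·0.9846·0.9474 − 150·0.9812·0.9236 = 186.5620 − 135.9354 = 50.6266

$50.63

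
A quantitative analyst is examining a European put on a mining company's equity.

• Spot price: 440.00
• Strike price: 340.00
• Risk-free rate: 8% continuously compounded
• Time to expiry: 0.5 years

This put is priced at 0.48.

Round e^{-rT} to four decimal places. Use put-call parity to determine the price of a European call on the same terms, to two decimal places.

e^(−rT) = e^(−0.08·0.5) = 0.9608
Put-call parity: C − P = S − K·e^(−rT) = 440 − 340·0.9608 = 440 − 326.6720 = 113.3280
C = P + (C − P) = 0.48 + (113.3280) = 113.8080

113.81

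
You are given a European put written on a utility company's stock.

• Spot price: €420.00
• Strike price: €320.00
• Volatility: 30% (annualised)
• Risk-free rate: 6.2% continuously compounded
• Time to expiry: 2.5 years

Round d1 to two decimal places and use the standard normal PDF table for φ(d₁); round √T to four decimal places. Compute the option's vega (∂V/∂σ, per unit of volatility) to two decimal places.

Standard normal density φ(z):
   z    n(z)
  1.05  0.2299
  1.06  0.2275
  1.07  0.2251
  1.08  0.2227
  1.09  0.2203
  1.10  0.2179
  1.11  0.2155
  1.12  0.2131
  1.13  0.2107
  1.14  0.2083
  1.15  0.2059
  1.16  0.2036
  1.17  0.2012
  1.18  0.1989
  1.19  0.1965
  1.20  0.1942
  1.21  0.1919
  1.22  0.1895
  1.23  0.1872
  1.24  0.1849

138.32

σ√T = 0.3 × 1.5811 = 0.4743
ln(S/K) + (r + σ²/2)T = ln(420/320) + (0.062 + 0.3²/2)·2.5 = 0.2719 + 0.2675 = 0.5394
d₁ = 0.5394 / 0.4743 = 1.1372 → 1.14
√T = √2.5 = 1.5811
φ(d₁) = φ(1.14) = 0.2083
vega = S·φ(d₁)·√T = 420·0.2083·1.5811 = 138.3241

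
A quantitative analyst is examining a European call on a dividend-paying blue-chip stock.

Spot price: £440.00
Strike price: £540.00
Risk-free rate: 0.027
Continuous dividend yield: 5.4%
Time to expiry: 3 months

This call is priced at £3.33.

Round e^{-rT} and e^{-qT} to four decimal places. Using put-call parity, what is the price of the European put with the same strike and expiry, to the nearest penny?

£105.61

e^(−qT) = e^(−0.054·0.25) = 0.9866;  e^(−rT) = e^(−0.027·0.25) = 0.9933
Put-call parity: C − P = S·e^(−qT) − K·e^(−rT) = 440·0.9866 − 540·0.9933 = 434.1040 − 536.3820 = -102.2780
P = C − (C − P) = 3.33 − (-102.2780) = 105.6080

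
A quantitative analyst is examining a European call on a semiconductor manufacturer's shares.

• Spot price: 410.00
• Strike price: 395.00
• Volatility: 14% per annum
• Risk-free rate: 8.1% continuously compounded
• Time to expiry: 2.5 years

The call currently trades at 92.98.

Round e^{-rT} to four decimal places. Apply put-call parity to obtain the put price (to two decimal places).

e^(−rT) = e^(−0.081·2.5) = 0.8167
Put-call parity: C − P = S − K·e^(−rT) = 410 − 395·0.8167 = 410 − 322.5965 = 87.4035
P = C − (C − P) = 92.98 − (87.4035) = 5.5765

5.58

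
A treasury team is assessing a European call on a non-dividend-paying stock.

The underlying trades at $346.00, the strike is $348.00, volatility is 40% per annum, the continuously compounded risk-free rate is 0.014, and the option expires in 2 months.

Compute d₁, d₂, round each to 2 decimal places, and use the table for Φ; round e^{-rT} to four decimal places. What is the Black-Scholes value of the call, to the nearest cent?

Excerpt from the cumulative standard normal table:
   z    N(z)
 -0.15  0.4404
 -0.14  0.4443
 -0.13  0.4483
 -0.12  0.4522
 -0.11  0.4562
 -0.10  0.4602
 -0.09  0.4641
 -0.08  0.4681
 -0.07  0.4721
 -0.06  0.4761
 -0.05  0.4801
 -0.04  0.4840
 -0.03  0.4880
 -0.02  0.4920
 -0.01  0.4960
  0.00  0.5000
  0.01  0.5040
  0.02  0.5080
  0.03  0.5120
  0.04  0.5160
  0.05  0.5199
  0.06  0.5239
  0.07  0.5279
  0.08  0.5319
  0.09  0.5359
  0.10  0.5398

$21.49

σ√T = 0.4·√0.1667 = 0.1633
d₁ = [ln(346/348) + (0.014 + 0.4²/2)·0.1667] / 0.1633 = [-0.0058 + 0.0157] / 0.1633 = 0.0606 which rounds to 0.06
d₂ = d₁ − σ√T = 0.0606 − 0.1633 = -0.1027 which rounds to -0.10
e^(−rT) = e^(−0.014·0.1667) = 0.9977
N(d₁) = N(0.06) = 0.5239;  N(d₂) = N(-0.10) = 0.4602
C = 346·0.5239 − 348·0.9977·0.4602 = 181.2694 − 159.7813 = 21.4881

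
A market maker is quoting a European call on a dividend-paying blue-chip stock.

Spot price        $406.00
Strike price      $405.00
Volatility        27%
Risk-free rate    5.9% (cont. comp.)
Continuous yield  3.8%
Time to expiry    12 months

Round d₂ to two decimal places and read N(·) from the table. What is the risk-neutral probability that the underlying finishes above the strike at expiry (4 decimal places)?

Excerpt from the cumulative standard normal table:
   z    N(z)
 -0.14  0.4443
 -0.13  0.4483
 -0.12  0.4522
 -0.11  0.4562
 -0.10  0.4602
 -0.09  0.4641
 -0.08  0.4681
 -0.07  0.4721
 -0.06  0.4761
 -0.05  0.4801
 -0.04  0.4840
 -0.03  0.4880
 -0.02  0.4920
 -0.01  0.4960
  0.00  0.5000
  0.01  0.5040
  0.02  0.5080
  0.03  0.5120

0.4801

σ√T = 0.27 × 1.0000 = 0.2700
d₁ = [ln(406/405) + (0.059 − 0.038 + ½·0.27²)·1] / (σ√T) = (0.0025 + 0.0575) / 0.2700 = 0.2219 ⇒ 0.22
d₂ = 0.2219 − 0.2700 = -0.0481 ⇒ -0.05
Pr(exercise) under Q = N(d₂) = 0.4801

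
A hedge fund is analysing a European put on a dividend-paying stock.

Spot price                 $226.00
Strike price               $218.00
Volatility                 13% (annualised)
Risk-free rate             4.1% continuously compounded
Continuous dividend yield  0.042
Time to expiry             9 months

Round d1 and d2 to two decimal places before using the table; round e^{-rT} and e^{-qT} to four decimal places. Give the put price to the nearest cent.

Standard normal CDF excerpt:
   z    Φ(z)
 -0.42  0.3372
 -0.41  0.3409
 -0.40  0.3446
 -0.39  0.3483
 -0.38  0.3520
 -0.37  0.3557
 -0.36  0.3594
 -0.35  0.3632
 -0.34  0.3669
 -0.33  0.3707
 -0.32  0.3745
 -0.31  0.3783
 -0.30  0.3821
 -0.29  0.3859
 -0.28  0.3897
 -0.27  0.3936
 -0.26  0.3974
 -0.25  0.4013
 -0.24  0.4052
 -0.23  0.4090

σ√T = 0.13·√0.75 = 0.1126
d₁ = [ln(226/218) + (0.041 − 0.042 + 0.13²/2)·0.75] / 0.1126 = [0.0360 + 0.0056] / 0.1126 = 0.3697 ⇒ 0.37
d₂ = d₁ − σ√T = 0.3697 − 0.1126 = 0.2572 ⇒ 0.26
exp(−qT) = exp(−0.042·0.75) = 0.9690;  exp(−rT) = exp(−0.041·0.75) = 0.9697
N(−d₂) = N(-0.26) = 0.3974;  N(−d₁) = N(-0.37) = 0.3557
P = 218·0.9697·0.3974 − 226·0.9690·0.3557 = 84.0082 − 77.8962 = 6.1120

$6.11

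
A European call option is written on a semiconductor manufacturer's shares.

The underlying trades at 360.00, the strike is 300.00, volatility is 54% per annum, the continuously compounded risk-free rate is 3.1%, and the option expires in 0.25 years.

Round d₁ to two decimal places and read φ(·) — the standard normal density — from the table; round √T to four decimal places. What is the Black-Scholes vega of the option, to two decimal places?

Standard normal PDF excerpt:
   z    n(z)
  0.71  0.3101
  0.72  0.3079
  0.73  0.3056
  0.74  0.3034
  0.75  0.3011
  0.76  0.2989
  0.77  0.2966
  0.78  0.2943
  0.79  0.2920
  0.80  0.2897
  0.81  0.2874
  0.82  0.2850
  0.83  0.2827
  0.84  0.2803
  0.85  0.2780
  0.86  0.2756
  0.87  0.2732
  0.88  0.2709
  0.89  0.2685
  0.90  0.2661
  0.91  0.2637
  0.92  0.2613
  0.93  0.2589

50.45

σ√T = 0.54 × 0.5000 = 0.2700
d₁ = [ln(360/300) + (0.031 + 0.54²/2)·0.25] / 0.2700 = [0.1823 + 0.0442] / 0.2700 = 0.8390 → 0.84
√T = √0.25 = 0.5000
φ(d₁) = φ(0.84) = 0.2803
vega = S·φ(d₁)·√T = 360·0.2803·0.5000 = 50.4540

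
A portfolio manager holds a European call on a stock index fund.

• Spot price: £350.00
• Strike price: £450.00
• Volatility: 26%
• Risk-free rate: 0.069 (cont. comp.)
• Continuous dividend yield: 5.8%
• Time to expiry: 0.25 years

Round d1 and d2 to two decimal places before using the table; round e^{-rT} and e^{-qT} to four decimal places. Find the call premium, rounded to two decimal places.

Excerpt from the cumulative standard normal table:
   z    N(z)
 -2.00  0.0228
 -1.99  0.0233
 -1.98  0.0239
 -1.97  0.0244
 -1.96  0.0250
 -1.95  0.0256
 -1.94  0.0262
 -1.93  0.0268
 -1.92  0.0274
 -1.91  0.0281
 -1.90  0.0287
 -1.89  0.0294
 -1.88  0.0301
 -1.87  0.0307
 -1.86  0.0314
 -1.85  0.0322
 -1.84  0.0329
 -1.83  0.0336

σ√T = 0.26 × 0.5000 = 0.1300
d₁ = [ln(350/450) + (0.069 − 0.058 + ½·0.26²)·0.25] / (σ√T) = (-0.2513 + 0.0112) / 0.1300 = -1.8470 which rounds to -1.85
d₂ = -1.8470 − 0.1300 = -1.9770 which rounds to -1.98
exp(−qT) = exp(−0.058·0.25) = 0.9856;  exp(−rT) = exp(−0.069·0.25) = 0.9829
N(d₁) = N(-1.85) = 0.0322;  N(d₂) = N(-1.98) = 0.0239
C = 350·0.9856·0.0322 − 450·0.9829·0.0239 = 11.1077 − 10.5711 = 0.5366

£0.54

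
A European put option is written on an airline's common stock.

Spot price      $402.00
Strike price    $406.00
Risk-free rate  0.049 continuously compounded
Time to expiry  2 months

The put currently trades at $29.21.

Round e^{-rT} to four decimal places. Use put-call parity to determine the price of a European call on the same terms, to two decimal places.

$28.50

e^(−rT) = e^(−0.049·0.1667) = 0.9919
Put-call parity: C − P = S − K·e^(−rT) = 402 − 406·0.9919 = 402 − 402.7114 = -0.7114
C = P + (C − P) = 29.21 + (-0.7114) = 28.4986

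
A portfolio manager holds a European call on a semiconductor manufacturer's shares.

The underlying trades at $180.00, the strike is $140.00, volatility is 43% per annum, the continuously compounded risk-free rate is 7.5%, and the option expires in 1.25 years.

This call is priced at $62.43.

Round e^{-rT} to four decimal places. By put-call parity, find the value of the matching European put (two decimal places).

e^(−rT) = e^(−0.075·1.25) = 0.9105
Put-call parity: C − P = S − K·e^(−rT) = 180 − 140·0.9105 = 180 − 127.4700 = 52.5300
P = C − (C − P) = 62.43 − (52.5300) = 9.9000

$9.90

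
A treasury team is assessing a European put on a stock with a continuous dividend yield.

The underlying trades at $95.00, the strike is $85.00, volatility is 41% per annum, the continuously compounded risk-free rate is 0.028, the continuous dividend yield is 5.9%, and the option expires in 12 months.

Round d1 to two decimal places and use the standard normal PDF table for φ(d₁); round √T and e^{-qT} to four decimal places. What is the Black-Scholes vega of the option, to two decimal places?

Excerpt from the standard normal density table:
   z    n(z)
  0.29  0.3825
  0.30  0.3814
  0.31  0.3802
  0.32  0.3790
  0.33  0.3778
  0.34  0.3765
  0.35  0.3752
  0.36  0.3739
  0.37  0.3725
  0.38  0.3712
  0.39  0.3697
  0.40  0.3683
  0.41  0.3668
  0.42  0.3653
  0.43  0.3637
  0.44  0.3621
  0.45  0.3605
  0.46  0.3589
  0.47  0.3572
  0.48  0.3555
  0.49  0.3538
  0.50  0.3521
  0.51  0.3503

32.98

σ√T = 0.41 × 1.0000 = 0.4100
ln(S/K) + (r − q + σ²/2)T = ln(95/85) + (0.028 − 0.059 + 0.41²/2)·1 = 0.1112 + 0.0530 = 0.1643
d₁ = 0.1643 / 0.4100 = 0.4007 ⇒ 0.40
√T = √1 = 1.0000
φ(d₁) = φ(0.40) = 0.3683
exp(−qT) = exp(−0.059·1) = 0.9427
vega = S·exp(−qT)·φ(d₁)·√T = 95·0.9427·0.3683·1.0000 = 32.9837
(The call has the same vega.)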